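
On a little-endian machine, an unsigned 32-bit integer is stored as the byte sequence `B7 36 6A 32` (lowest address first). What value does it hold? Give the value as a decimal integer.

Little-endian stores the least-significant byte at the lowest address.
Reassemble most-significant byte first: 32 6A 36 B7 → 0x326A36B7.
0x326A36B7 = 845821623.

845821623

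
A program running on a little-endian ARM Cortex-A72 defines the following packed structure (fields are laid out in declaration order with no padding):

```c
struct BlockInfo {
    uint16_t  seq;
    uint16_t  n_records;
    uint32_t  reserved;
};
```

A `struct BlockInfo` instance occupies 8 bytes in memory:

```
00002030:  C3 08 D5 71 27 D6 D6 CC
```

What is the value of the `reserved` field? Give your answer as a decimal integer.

`reserved` follows `seq` (2 B), `n_records` (2 B), so it starts at offset 2 + 2 = 4 and occupies 4 bytes.
Bytes at offsets 4..7: 27 D6 D6 CC.
Little-endian: lowest address holds the least-significant byte.
Reassemble most-significant byte first: CC D6 D6 27 → 0xCCD6D627.
0xCCD6D627 = 3436631591.

3436631591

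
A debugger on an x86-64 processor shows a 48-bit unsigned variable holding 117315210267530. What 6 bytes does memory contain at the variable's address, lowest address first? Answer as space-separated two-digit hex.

8A 4B 6F 93 B2 6A

117315210267530 in hexadecimal, padded to 48 bits, is 0x6AB2936F4B8A.
Split into bytes (most-significant first): 6A B2 93 6F 4B 8A.
Little-endian stores the least-significant byte at the lowest address.
So at ascending addresses the bytes are 8A 4B 6F 93 B2 6A.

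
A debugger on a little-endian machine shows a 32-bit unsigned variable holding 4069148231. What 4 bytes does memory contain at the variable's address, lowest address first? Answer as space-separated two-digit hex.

47 46 8A F2

4069148231 in hexadecimal, padded to 32 bits, is 0xF28A4647.
Split into bytes (most-significant first): F2 8A 46 47.
Little-endian stores the least-significant byte at the lowest address.
So at ascending addresses the bytes are 47 46 8A F2.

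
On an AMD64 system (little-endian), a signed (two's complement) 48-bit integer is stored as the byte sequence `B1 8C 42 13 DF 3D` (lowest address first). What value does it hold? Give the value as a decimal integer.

68028310129841

Little-endian: lowest address holds the least-significant byte.
Reassemble most-significant byte first: 3D DF 13 42 8C B1 → 0x3DDF13428CB1.
0x3DDF13428CB1 = 68028310129841.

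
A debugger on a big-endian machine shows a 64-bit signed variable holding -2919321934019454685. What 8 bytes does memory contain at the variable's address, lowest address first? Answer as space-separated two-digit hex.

D7 7C 7C 2B 11 C3 99 23

Two's complement of -2919321934019454685 in 64 bits: 2919321934019454685 = 0x288383D4EE3C66DD; invert → 0xD77C7C2B11C39922; add 1 → 0xD77C7C2B11C39923.
Split into bytes (most-significant first): D7 7C 7C 2B 11 C3 99 23.
Big-endian stores the most-significant byte at the lowest address.
So the memory order matches the most-significant-first order: D7 7C 7C 2B 11 C3 99 23.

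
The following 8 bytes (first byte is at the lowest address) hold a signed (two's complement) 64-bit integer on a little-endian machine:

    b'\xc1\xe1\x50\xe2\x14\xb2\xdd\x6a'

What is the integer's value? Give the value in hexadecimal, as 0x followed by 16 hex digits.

Little-endian stores the least-significant byte at the lowest address.
Reassemble most-significant byte first: 6A DD B2 14 E2 50 E1 C1 → 0x6ADDB214E250E1C1.

0x6ADDB214E250E1C1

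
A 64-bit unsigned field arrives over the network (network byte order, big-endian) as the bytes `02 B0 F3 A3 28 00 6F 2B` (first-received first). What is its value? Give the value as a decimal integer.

193922666053267243

In big-endian order the high byte comes first in memory.
The bytes are already most-significant first: 0x02B0F3A328006F2B.
0x02B0F3A328006F2B = 193922666053267243.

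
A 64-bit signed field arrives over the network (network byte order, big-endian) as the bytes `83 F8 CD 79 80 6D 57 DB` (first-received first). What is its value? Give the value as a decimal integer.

-8937167538787362853

In big-endian order the high byte comes first in memory.
The bytes are already most-significant first: 0x83F8CD79806D57DB.
Top bit is set, so as a signed 64-bit value this is 0x83F8CD79806D57DB − 2^64 = -8937167538787362853.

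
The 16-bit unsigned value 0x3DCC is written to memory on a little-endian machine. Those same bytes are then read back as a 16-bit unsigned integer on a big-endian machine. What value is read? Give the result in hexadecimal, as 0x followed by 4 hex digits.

Stored little-endian, the bytes at ascending addresses are CC 3D.
Read back as big-endian, the last byte is least significant, giving 0xCC3D.

0xCC3D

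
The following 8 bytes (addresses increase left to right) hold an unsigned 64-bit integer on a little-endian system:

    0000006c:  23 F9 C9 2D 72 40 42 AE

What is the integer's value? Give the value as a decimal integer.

12556669570201024803

Little-endian: lowest address holds the least-significant byte.
Reassemble most-significant byte first: AE 42 40 72 2D C9 F9 23 → 0xAE4240722DC9F923.
0xAE4240722DC9F923 = 12556669570201024803.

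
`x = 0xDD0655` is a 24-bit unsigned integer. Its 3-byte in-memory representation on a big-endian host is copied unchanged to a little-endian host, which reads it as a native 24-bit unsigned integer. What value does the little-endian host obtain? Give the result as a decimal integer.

Stored big-endian, the bytes at ascending addresses are DD 06 55.
Read back as little-endian, the first byte is least significant, giving 0x5506DD.
0x5506DD = 5572317.

5572317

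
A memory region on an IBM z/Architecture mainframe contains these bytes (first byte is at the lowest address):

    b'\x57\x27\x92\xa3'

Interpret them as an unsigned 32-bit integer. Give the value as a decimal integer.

In big-endian order the high byte comes first in memory.
The bytes are already most-significant first: 0x572792A3.
0x572792A3 = 1462211235.

1462211235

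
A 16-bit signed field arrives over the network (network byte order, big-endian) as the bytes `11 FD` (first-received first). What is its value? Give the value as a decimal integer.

Big-endian stores the most-significant byte at the lowest address.
The bytes are already most-significant first: 0x11FD.
0x11FD = 4605.

4605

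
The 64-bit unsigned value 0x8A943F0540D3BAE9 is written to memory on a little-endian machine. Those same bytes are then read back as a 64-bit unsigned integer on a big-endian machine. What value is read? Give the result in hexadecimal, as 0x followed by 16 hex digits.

Stored little-endian, the bytes at ascending addresses are E9 BA D3 40 05 3F 94 8A.
Read back as big-endian, the last byte is least significant, giving 0xE9BAD340053F948A.

0xE9BAD340053F948A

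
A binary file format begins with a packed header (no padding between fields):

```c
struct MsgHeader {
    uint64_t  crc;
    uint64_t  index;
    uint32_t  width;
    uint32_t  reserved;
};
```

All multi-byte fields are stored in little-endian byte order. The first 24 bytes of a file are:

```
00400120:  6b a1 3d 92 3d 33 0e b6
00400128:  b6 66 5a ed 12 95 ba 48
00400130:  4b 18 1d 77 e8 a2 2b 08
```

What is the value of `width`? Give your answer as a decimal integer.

1998395467

`width` follows `crc` (8 B), `index` (8 B), so it starts at offset 8 + 8 = 16 and occupies 4 bytes.
Bytes at offsets 16..19: 4B 18 1D 77.
In little-endian order the low byte comes first in memory.
Reassemble most-significant byte first: 77 1D 18 4B → 0x771D184B.
0x771D184B = 1998395467.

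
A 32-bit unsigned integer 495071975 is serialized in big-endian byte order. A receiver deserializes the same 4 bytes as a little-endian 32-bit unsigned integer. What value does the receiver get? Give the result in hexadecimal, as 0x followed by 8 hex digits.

495071975 in 32-bit hexadecimal is 0x1D8232E7.
Stored big-endian, the bytes at ascending addresses are 1D 82 32 E7.
Read back as little-endian, the first byte is least significant, giving 0xE732821D.

0xE732821D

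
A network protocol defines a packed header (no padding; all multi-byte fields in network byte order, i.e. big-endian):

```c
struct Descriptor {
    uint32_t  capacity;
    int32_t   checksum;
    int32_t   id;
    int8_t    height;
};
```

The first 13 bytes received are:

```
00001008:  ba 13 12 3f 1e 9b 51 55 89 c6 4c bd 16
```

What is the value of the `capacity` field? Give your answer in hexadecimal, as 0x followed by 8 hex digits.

0xBA13123F

`capacity` is the first field, at byte offset 0, occupying 4 bytes.
Bytes at offsets 0..3: BA 13 12 3F.
In big-endian order the high byte comes first in memory.
The bytes are already most-significant first: 0xBA13123F.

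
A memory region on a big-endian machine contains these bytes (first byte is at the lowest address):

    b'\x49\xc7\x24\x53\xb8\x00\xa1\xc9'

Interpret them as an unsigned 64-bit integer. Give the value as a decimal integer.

Big-endian: lowest address holds the most-significant byte.
The bytes are already most-significant first: 0x49C72453B800A1C9.
0x49C72453B800A1C9 = 5316257827122094537.

5316257827122094537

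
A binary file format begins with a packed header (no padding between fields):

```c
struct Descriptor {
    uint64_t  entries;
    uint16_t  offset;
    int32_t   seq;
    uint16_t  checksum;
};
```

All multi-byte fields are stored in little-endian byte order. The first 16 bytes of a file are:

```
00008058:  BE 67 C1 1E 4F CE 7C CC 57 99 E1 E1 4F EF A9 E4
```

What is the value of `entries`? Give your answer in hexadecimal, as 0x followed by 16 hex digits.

0xCC7CCE4F1EC167BE

`entries` is the first field, at byte offset 0, occupying 8 bytes.
Bytes at offsets 0..7: BE 67 C1 1E 4F CE 7C CC.
Little-endian stores the least-significant byte at the lowest address.
Reassemble most-significant byte first: CC 7C CE 4F 1E C1 67 BE → 0xCC7CCE4F1EC167BE.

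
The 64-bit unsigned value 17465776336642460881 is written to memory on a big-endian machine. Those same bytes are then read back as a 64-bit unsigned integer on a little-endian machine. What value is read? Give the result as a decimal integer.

15081710035826860786

17465776336642460881 in 64-bit hexadecimal is 0xF262E70A5FFF4CD1.
Stored big-endian, the bytes at ascending addresses are F2 62 E7 0A 5F FF 4C D1.
Read back as little-endian, the first byte is least significant, giving 0xD14CFF5F0AE762F2.
0xD14CFF5F0AE762F2 = 15081710035826860786.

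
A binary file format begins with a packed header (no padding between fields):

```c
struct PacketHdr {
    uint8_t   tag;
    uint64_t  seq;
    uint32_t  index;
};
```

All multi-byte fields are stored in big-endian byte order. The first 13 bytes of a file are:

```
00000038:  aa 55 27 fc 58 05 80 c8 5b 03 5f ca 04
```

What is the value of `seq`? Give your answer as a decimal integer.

`seq` follows `tag` (1 byte), so it starts at byte offset 1 and occupies 8 bytes.
Bytes at offsets 1..8: 55 27 FC 58 05 80 C8 5B.
Big-endian: lowest address holds the most-significant byte.
The bytes are already most-significant first: 0x5527FC580580C85B.
0x5527FC580580C85B = 6136150472295237723.

6136150472295237723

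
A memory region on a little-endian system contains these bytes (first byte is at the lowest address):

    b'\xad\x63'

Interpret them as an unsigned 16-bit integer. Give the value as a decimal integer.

Little-endian stores the least-significant byte at the lowest address.
Reassemble most-significant byte first: 63 AD → 0x63AD.
0x63AD = 25517.

25517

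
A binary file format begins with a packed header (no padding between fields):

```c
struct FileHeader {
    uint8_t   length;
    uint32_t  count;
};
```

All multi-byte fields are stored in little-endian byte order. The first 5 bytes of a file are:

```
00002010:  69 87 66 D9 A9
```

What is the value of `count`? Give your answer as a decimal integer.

`count` follows `length` (1 byte), so it starts at byte offset 1 and occupies 4 bytes.
Bytes at offsets 1..4: 87 66 D9 A9.
In little-endian order the low byte comes first in memory.
Reassemble most-significant byte first: A9 D9 66 87 → 0xA9D96687.
0xA9D96687 = 2849597063.

2849597063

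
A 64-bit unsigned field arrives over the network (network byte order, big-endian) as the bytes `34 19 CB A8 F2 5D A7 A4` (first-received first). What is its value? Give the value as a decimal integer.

3754255690871187364

Big-endian stores the most-significant byte at the lowest address.
The bytes are already most-significant first: 0x3419CBA8F25DA7A4.
0x3419CBA8F25DA7A4 = 3754255690871187364.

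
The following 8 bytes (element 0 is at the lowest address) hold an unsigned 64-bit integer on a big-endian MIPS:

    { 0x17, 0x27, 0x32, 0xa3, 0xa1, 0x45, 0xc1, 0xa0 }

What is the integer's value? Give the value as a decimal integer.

Big-endian stores the most-significant byte at the lowest address.
The bytes are already most-significant first: 0x172732A3A145C1A0.
0x172732A3A145C1A0 = 1668357865330819488.

1668357865330819488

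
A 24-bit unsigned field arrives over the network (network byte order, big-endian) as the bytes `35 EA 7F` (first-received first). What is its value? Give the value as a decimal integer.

Big-endian stores the most-significant byte at the lowest address.
The bytes are already most-significant first: 0x35EA7F.
0x35EA7F = 3533439.

3533439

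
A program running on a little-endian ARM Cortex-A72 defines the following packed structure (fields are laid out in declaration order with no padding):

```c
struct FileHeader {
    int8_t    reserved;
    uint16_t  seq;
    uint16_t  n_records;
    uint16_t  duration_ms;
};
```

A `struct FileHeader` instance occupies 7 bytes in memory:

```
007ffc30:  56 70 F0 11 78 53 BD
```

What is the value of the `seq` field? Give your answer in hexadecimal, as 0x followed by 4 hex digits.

0xF070

`seq` follows `reserved` (1 byte), so it starts at byte offset 1 and occupies 2 bytes.
Bytes at offsets 1..2: 70 F0.
Little-endian: lowest address holds the least-significant byte.
Reassemble most-significant byte first: F0 70 → 0xF070.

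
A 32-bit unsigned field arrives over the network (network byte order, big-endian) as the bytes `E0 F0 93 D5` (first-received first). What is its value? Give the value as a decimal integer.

In big-endian order the high byte comes first in memory.
The bytes are already most-significant first: 0xE0F093D5.
0xE0F093D5 = 3773862869.

3773862869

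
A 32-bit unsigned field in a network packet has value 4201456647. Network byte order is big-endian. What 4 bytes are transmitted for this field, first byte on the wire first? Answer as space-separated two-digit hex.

FA 6D 24 07

4201456647 in hexadecimal, padded to 32 bits, is 0xFA6D2407.
Split into bytes (most-significant first): FA 6D 24 07.
Big-endian: lowest address holds the most-significant byte.
So the memory order matches the most-significant-first order: FA 6D 24 07.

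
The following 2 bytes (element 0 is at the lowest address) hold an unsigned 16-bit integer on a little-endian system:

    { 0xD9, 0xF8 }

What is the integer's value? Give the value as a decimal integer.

63705

Little-endian: lowest address holds the least-significant byte.
Reassemble most-significant byte first: F8 D9 → 0xF8D9.
0xF8D9 = 63705.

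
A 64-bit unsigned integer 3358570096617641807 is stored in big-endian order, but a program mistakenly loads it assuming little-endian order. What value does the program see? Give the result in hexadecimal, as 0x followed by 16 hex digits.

0x4FD7245AB5099C2E

3358570096617641807 in 64-bit hexadecimal is 0x2E9C09B55A24D74F.
Stored big-endian, the bytes at ascending addresses are 2E 9C 09 B5 5A 24 D7 4F.
Read back as little-endian, the first byte is least significant, giving 0x4FD7245AB5099C2E.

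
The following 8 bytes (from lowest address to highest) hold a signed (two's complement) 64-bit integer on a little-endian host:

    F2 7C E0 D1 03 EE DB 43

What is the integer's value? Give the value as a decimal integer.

4889763520614268146

Little-endian: lowest address holds the least-significant byte.
Reassemble most-significant byte first: 43 DB EE 03 D1 E0 7C F2 → 0x43DBEE03D1E07CF2.
0x43DBEE03D1E07CF2 = 4889763520614268146.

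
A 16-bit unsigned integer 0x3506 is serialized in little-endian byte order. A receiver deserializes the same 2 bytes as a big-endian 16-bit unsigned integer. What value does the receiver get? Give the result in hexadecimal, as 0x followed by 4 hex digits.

0x0635

Stored little-endian, the bytes at ascending addresses are 06 35.
Read back as big-endian, the last byte is least significant, giving 0x0635.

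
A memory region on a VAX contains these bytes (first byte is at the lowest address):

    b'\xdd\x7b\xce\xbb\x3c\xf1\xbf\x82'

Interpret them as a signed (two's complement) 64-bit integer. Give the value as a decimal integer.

-9025229885075981347

In little-endian order the low byte comes first in memory.
Reassemble most-significant byte first: 82 BF F1 3C BB CE 7B DD → 0x82BFF13CBBCE7BDD.
Top bit is set, so as a signed 64-bit value this is 0x82BFF13CBBCE7BDD − 2^64 = -9025229885075981347.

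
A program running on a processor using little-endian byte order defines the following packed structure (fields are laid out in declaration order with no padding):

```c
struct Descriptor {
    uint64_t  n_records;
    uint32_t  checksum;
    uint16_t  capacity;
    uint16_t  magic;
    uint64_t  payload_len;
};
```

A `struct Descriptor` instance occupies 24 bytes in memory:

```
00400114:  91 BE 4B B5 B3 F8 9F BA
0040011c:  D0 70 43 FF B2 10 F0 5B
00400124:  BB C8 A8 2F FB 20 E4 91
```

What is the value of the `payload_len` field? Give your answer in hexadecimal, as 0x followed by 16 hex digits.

`payload_len` follows `n_records` (8 B), `checksum` (4 B), `capacity` (2 B), `magic` (2 B), so it starts at offset 8 + 4 + 2 + 2 = 16 and occupies 8 bytes.
Bytes at offsets 16..23: BB C8 A8 2F FB 20 E4 91.
Little-endian stores the least-significant byte at the lowest address.
Reassemble most-significant byte first: 91 E4 20 FB 2F A8 C8 BB → 0x91E420FB2FA8C8BB.

0x91E420FB2FA8C8BB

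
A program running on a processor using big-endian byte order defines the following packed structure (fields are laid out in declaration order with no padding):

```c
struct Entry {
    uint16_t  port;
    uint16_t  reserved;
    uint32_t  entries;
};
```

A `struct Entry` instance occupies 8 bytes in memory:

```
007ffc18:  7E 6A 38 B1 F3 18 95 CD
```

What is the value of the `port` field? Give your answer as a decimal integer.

32362

`port` is the first field, at byte offset 0, occupying 2 bytes.
Bytes at offsets 0..1: 7E 6A.
Big-endian stores the most-significant byte at the lowest address.
The bytes are already most-significant first: 0x7E6A.
0x7E6A = 32362.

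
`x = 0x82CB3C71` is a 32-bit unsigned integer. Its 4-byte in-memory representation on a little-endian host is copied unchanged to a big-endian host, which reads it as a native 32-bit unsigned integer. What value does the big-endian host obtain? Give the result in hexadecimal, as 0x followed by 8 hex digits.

Stored little-endian, the bytes at ascending addresses are 71 3C CB 82.
Read back as big-endian, the last byte is least significant, giving 0x713CCB82.

0x713CCB82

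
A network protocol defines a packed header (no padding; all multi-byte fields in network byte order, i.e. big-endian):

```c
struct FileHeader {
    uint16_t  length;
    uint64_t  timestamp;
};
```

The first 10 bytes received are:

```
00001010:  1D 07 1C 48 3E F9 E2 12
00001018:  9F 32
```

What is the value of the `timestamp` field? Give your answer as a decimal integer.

`timestamp` follows `length` (2 bytes), so it starts at byte offset 2 and occupies 8 bytes.
Bytes at offsets 2..9: 1C 48 3E F9 E2 12 9F 32.
In big-endian order the high byte comes first in memory.
The bytes are already most-significant first: 0x1C483EF9E2129F32.
0x1C483EF9E2129F32 = 2037948074345799474.

2037948074345799474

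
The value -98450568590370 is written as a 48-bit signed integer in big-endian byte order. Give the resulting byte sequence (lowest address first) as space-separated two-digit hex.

Two's complement of -98450568590370 in 48 bits: 98450568590370 = 0x598A4F2B3422; invert → 0xA675B0D4CBDD; add 1 → 0xA675B0D4CBDE.
Split into bytes (most-significant first): A6 75 B0 D4 CB DE.
Big-endian: lowest address holds the most-significant byte.
So the memory order matches the most-significant-first order: A6 75 B0 D4 CB DE.

A6 75 B0 D4 CB DE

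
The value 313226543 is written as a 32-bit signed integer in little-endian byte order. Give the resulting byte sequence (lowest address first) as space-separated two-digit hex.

313226543 in hexadecimal, padded to 32 bits, is 0x12AB752F.
Split into bytes (most-significant first): 12 AB 75 2F.
In little-endian order the low byte comes first in memory.
So at ascending addresses the bytes are 2F 75 AB 12.

2F 75 AB 12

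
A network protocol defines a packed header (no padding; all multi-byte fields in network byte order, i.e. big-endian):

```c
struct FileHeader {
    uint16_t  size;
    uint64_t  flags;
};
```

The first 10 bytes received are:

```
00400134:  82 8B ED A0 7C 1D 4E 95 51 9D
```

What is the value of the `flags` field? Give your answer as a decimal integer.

17122822248576930205

`flags` follows `size` (2 bytes), so it starts at byte offset 2 and occupies 8 bytes.
Bytes at offsets 2..9: ED A0 7C 1D 4E 95 51 9D.
Big-endian: lowest address holds the most-significant byte.
The bytes are already most-significant first: 0xEDA07C1D4E95519D.
0xEDA07C1D4E95519D = 17122822248576930205.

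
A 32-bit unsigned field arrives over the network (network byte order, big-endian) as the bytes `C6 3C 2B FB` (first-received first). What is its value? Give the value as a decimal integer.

3325832187

Big-endian stores the most-significant byte at the lowest address.
The bytes are already most-significant first: 0xC63C2BFB.
0xC63C2BFB = 3325832187.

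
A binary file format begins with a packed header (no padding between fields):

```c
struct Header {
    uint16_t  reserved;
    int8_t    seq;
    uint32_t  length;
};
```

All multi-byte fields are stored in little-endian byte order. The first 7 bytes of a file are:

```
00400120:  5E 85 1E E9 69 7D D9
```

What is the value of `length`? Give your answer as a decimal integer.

`length` follows `reserved` (2 B), `seq` (1 B), so it starts at offset 2 + 1 = 3 and occupies 4 bytes.
Bytes at offsets 3..6: E9 69 7D D9.
In little-endian order the low byte comes first in memory.
Reassemble most-significant byte first: D9 7D 69 E9 → 0xD97D69E9.
0xD97D69E9 = 3648874985.

3648874985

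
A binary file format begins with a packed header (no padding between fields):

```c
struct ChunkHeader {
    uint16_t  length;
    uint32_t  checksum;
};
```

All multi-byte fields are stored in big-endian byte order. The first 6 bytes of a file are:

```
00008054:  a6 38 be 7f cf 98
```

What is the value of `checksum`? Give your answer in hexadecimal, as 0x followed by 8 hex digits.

`checksum` follows `length` (2 bytes), so it starts at byte offset 2 and occupies 4 bytes.
Bytes at offsets 2..5: BE 7F CF 98.
In big-endian order the high byte comes first in memory.
The bytes are already most-significant first: 0xBE7FCF98.

0xBE7FCF98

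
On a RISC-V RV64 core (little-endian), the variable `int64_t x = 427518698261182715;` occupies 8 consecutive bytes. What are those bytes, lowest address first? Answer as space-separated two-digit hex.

427518698261182715 in hexadecimal, padded to 64 bits, is 0x05EED9FDB0B1F8FB.
Split into bytes (most-significant first): 05 EE D9 FD B0 B1 F8 FB.
Little-endian stores the least-significant byte at the lowest address.
So at ascending addresses the bytes are FB F8 B1 B0 FD D9 EE 05.

FB F8 B1 B0 FD D9 EE 05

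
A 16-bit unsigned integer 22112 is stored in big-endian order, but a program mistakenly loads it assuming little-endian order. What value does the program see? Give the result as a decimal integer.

24662

22112 in 16-bit hexadecimal is 0x5660.
Stored big-endian, the bytes at ascending addresses are 56 60.
Read back as little-endian, the first byte is least significant, giving 0x6056.
0x6056 = 24662.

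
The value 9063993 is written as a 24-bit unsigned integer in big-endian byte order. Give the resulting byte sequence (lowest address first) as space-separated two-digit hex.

8A 4E 39

9063993 in hexadecimal, padded to 24 bits, is 0x8A4E39.
Split into bytes (most-significant first): 8A 4E 39.
Big-endian: lowest address holds the most-significant byte.
So the memory order matches the most-significant-first order: 8A 4E 39.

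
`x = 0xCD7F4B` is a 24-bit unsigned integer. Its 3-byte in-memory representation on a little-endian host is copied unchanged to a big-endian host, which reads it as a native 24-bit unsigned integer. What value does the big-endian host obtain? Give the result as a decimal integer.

Stored little-endian, the bytes at ascending addresses are 4B 7F CD.
Read back as big-endian, the last byte is least significant, giving 0x4B7FCD.
0x4B7FCD = 4947917.

4947917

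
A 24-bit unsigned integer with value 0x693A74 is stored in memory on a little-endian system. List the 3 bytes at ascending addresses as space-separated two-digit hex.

Split into bytes (most-significant first): 69 3A 74.
Little-endian: lowest address holds the least-significant byte.
So at ascending addresses the bytes are 74 3A 69.

74 3A 69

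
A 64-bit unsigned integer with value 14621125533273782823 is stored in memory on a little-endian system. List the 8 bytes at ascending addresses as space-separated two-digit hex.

27 7A 2D DB 34 AC E8 CA

14621125533273782823 in hexadecimal, padded to 64 bits, is 0xCAE8AC34DB2D7A27.
Split into bytes (most-significant first): CA E8 AC 34 DB 2D 7A 27.
Little-endian stores the least-significant byte at the lowest address.
So at ascending addresses the bytes are 27 7A 2D DB 34 AC E8 CA.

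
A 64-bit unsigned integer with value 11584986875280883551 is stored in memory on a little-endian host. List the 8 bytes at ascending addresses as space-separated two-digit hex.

5F FF AD E4 2E 24 C6 A0

11584986875280883551 in hexadecimal, padded to 64 bits, is 0xA0C6242EE4ADFF5F.
Split into bytes (most-significant first): A0 C6 24 2E E4 AD FF 5F.
Little-endian stores the least-significant byte at the lowest address.
So at ascending addresses the bytes are 5F FF AD E4 2E 24 C6 A0.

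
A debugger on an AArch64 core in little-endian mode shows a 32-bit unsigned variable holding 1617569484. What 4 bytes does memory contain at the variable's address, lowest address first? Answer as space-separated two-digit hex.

1617569484 in hexadecimal, padded to 32 bits, is 0x606A26CC.
Split into bytes (most-significant first): 60 6A 26 CC.
Little-endian: lowest address holds the least-significant byte.
So at ascending addresses the bytes are CC 26 6A 60.

CC 26 6A 60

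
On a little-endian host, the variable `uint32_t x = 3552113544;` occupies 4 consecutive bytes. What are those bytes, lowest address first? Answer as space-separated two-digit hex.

88 F3 B8 D3

3552113544 in hexadecimal, padded to 32 bits, is 0xD3B8F388.
Split into bytes (most-significant first): D3 B8 F3 88.
Little-endian stores the least-significant byte at the lowest address.
So at ascending addresses the bytes are 88 F3 B8 D3.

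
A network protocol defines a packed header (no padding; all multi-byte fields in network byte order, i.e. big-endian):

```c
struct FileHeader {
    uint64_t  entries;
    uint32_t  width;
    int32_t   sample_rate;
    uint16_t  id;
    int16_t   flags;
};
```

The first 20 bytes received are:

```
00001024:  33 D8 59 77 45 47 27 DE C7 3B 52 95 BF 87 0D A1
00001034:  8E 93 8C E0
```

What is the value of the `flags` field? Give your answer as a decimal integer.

`flags` follows `entries` (8 B), `width` (4 B), `sample_rate` (4 B), `id` (2 B), so it starts at offset 8 + 4 + 4 + 2 = 18 and occupies 2 bytes.
Bytes at offsets 18..19: 8C E0.
Big-endian: lowest address holds the most-significant byte.
The bytes are already most-significant first: 0x8CE0.
Top bit is set, so as a signed 16-bit value this is 0x8CE0 − 2^16 = -29472.

-29472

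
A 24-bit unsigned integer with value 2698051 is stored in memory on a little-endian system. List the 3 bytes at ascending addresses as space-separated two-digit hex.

2698051 in hexadecimal, padded to 24 bits, is 0x292B43.
Split into bytes (most-significant first): 29 2B 43.
Little-endian stores the least-significant byte at the lowest address.
So at ascending addresses the bytes are 43 2B 29.

43 2B 29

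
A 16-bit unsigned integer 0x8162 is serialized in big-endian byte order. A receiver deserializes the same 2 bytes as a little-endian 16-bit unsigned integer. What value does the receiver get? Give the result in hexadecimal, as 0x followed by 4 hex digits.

Stored big-endian, the bytes at ascending addresses are 81 62.
Read back as little-endian, the first byte is least significant, giving 0x6281.

0x6281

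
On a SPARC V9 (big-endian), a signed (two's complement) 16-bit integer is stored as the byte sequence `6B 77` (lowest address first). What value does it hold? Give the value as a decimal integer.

27511

Big-endian stores the most-significant byte at the lowest address.
The bytes are already most-significant first: 0x6B77.
0x6B77 = 27511.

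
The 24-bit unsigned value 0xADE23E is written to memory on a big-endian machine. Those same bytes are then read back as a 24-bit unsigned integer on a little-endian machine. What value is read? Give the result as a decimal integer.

Stored big-endian, the bytes at ascending addresses are AD E2 3E.
Read back as little-endian, the first byte is least significant, giving 0x3EE2AD.
0x3EE2AD = 4121261.

4121261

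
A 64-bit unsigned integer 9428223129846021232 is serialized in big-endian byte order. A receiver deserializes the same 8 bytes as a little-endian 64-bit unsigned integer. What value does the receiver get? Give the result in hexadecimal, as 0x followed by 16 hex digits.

9428223129846021232 in 64-bit hexadecimal is 0x82D7C6FBD597FC70.
Stored big-endian, the bytes at ascending addresses are 82 D7 C6 FB D5 97 FC 70.
Read back as little-endian, the first byte is least significant, giving 0x70FC97D5FBC6D782.

0x70FC97D5FBC6D782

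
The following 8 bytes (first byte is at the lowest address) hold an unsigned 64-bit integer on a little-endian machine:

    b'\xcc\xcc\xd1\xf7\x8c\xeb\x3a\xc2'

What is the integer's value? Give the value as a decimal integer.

Little-endian stores the least-significant byte at the lowest address.
Reassemble most-significant byte first: C2 3A EB 8C F7 D1 CC CC → 0xC23AEB8CF7D1CCCC.
0xC23AEB8CF7D1CCCC = 13995757782692908236.

13995757782692908236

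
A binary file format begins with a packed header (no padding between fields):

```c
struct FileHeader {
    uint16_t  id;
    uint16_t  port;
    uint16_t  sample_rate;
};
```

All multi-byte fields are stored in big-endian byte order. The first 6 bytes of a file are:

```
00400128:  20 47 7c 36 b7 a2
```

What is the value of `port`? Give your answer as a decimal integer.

31798

`port` follows `id` (2 bytes), so it starts at byte offset 2 and occupies 2 bytes.
Bytes at offsets 2..3: 7C 36.
Big-endian stores the most-significant byte at the lowest address.
The bytes are already most-significant first: 0x7C36.
0x7C36 = 31798.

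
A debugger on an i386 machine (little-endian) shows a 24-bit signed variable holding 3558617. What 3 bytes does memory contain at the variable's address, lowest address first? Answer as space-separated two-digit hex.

D9 4C 36

3558617 in hexadecimal, padded to 24 bits, is 0x364CD9.
Split into bytes (most-significant first): 36 4C D9.
Little-endian: lowest address holds the least-significant byte.
So at ascending addresses the bytes are D9 4C 36.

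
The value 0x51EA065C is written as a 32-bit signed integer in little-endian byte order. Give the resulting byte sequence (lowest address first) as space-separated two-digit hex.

Split into bytes (most-significant first): 51 EA 06 5C.
In little-endian order the low byte comes first in memory.
So at ascending addresses the bytes are 5C 06 EA 51.

5C 06 EA 51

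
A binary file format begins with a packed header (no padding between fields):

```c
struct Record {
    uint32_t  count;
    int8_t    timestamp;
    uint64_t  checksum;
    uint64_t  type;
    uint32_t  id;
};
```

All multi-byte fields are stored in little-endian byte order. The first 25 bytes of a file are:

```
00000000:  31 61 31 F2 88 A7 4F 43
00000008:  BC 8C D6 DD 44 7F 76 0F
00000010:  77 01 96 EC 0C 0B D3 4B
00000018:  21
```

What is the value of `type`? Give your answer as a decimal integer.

931284155995485823

`type` follows `count` (4 B), `timestamp` (1 B), `checksum` (8 B), so it starts at offset 4 + 1 + 8 = 13 and occupies 8 bytes.
Bytes at offsets 13..20: 7F 76 0F 77 01 96 EC 0C.
Little-endian stores the least-significant byte at the lowest address.
Reassemble most-significant byte first: 0C EC 96 01 77 0F 76 7F → 0x0CEC9601770F767F.
0x0CEC9601770F767F = 931284155995485823.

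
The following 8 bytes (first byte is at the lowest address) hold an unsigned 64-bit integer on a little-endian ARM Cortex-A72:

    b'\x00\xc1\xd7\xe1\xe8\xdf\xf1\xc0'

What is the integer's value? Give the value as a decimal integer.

Little-endian: lowest address holds the least-significant byte.
Reassemble most-significant byte first: C0 F1 DF E8 E1 D7 C1 00 → 0xC0F1DFE8E1D7C100.
0xC0F1DFE8E1D7C100 = 13903139715983851776.

13903139715983851776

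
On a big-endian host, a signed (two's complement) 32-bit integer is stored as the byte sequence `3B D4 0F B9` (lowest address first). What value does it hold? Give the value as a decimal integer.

Big-endian: lowest address holds the most-significant byte.
The bytes are already most-significant first: 0x3BD40FB9.
0x3BD40FB9 = 1003753401.

1003753401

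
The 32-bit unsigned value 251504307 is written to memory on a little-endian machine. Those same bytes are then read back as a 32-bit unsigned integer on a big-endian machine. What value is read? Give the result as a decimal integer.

251504307 in 32-bit hexadecimal is 0x0EFDA6B3.
Stored little-endian, the bytes at ascending addresses are B3 A6 FD 0E.
Read back as big-endian, the last byte is least significant, giving 0xB3A6FD0E.
0xB3A6FD0E = 3014065422.

3014065422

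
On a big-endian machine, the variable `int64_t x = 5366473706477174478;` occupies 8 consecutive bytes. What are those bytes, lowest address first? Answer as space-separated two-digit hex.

4A 79 8B 67 3B 0B BE CE

5366473706477174478 in hexadecimal, padded to 64 bits, is 0x4A798B673B0BBECE.
Split into bytes (most-significant first): 4A 79 8B 67 3B 0B BE CE.
Big-endian stores the most-significant byte at the lowest address.
So the memory order matches the most-significant-first order: 4A 79 8B 67 3B 0B BE CE.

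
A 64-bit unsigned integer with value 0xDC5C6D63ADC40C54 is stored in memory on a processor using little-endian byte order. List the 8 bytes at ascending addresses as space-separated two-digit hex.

54 0C C4 AD 63 6D 5C DC

Split into bytes (most-significant first): DC 5C 6D 63 AD C4 0C 54.
Little-endian stores the least-significant byte at the lowest address.
So at ascending addresses the bytes are 54 0C C4 AD 63 6D 5C DC.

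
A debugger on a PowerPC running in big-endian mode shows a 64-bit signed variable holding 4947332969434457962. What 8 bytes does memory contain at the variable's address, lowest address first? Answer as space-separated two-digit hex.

44 A8 75 1F A4 B8 27 6A

4947332969434457962 in hexadecimal, padded to 64 bits, is 0x44A8751FA4B8276A.
Split into bytes (most-significant first): 44 A8 75 1F A4 B8 27 6A.
Big-endian stores the most-significant byte at the lowest address.
So the memory order matches the most-significant-first order: 44 A8 75 1F A4 B8 27 6A.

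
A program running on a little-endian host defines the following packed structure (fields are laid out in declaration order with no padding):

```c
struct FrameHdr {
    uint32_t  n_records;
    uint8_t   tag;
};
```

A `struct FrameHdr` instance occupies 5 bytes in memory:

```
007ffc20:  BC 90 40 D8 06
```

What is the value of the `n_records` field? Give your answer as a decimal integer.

`n_records` is the first field, at byte offset 0, occupying 4 bytes.
Bytes at offsets 0..3: BC 90 40 D8.
In little-endian order the low byte comes first in memory.
Reassemble most-significant byte first: D8 40 90 BC → 0xD84090BC.
0xD84090BC = 3628110012.

3628110012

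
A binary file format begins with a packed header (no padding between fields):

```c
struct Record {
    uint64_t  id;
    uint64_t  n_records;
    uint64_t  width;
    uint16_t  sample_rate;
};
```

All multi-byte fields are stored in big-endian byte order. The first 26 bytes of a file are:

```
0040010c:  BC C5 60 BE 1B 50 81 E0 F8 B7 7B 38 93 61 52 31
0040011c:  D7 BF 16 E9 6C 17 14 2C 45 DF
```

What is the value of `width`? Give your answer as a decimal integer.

`width` follows `id` (8 B), `n_records` (8 B), so it starts at offset 8 + 8 = 16 and occupies 8 bytes.
Bytes at offsets 16..23: D7 BF 16 E9 6C 17 14 2C.
Big-endian stores the most-significant byte at the lowest address.
The bytes are already most-significant first: 0xD7BF16E96C17142C.
0xD7BF16E96C17142C = 15546169630502884396.

15546169630502884396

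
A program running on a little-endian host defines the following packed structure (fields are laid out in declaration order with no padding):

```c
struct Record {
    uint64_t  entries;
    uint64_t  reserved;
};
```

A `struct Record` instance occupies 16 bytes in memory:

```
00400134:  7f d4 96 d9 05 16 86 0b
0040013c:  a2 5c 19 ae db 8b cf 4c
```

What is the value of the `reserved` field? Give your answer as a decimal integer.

5534796242696625314

`reserved` follows `entries` (8 bytes), so it starts at byte offset 8 and occupies 8 bytes.
Bytes at offsets 8..15: A2 5C 19 AE DB 8B CF 4C.
In little-endian order the low byte comes first in memory.
Reassemble most-significant byte first: 4C CF 8B DB AE 19 5C A2 → 0x4CCF8BDBAE195CA2.
0x4CCF8BDBAE195CA2 = 5534796242696625314.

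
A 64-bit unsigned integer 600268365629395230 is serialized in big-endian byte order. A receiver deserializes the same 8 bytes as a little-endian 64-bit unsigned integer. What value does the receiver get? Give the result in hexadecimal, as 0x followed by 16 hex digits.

600268365629395230 in 64-bit hexadecimal is 0x085494E5EF3E911E.
Stored big-endian, the bytes at ascending addresses are 08 54 94 E5 EF 3E 91 1E.
Read back as little-endian, the first byte is least significant, giving 0x1E913EEFE5945408.

0x1E913EEFE5945408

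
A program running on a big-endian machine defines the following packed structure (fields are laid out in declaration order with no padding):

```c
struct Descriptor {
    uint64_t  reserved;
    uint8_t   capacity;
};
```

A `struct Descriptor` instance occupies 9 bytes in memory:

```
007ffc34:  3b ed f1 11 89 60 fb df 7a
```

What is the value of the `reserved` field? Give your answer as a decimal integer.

`reserved` is the first field, at byte offset 0, occupying 8 bytes.
Bytes at offsets 0..7: 3B ED F1 11 89 60 FB DF.
Big-endian: lowest address holds the most-significant byte.
The bytes are already most-significant first: 0x3BEDF1118960FBDF.
0x3BEDF1118960FBDF = 4318372675339746271.

4318372675339746271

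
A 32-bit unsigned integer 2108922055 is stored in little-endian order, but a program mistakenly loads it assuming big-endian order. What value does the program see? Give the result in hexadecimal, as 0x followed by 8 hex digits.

2108922055 in 32-bit hexadecimal is 0x7DB398C7.
Stored little-endian, the bytes at ascending addresses are C7 98 B3 7D.
Read back as big-endian, the last byte is least significant, giving 0xC798B37D.

0xC798B37D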